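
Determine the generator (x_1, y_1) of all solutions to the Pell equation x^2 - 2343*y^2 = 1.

First expand sqrt(2343) as a continued fraction. With x_i = (sqrt(2343) + m_i)/d_i and (m_0, d_0) = (0, 1): a_0 = floor(sqrt(2343)) = 48, since 48^2 = 2304 <= 2343 < 2401 = 49^2.
Iterate m_{i+1} = d_i*a_i - m_i, d_{i+1} = (2343 - m_{i+1}^2)/d_i, a_{i+1} = floor((a_0 + m_{i+1})/d_{i+1}):
  m_1 = 1*48 - 0 = 48, d_1 = (2343 - 48^2)/1 = 39/1 = 39, a_1 = floor((48 + 48)/39) = 2.
  m_2 = 39*2 - 48 = 30, d_2 = (2343 - 30^2)/39 = 1443/39 = 37, a_2 = floor((48 + 30)/37) = 2.
  m_3 = 37*2 - 30 = 44, d_3 = (2343 - 44^2)/37 = 407/37 = 11, a_3 = floor((48 + 44)/11) = 8.
  m_4 = 11*8 - 44 = 44, d_4 = (2343 - 44^2)/11 = 407/11 = 37, a_4 = floor((48 + 44)/37) = 2.
  m_5 = 37*2 - 44 = 30, d_5 = (2343 - 30^2)/37 = 1443/37 = 39, a_5 = floor((48 + 30)/39) = 2.
  m_6 = 39*2 - 30 = 48, d_6 = (2343 - 48^2)/39 = 39/39 = 1, a_6 = floor((48 + 48)/1) = 96.
  m_7 = 1*96 - 48 = 48, d_7 = (2343 - 48^2)/1 = 39/1 = 39: (m_7, d_7) = (m_1, d_1) = (48, 39), so from here the quotients repeat a_1, ..., a_6; the period length is 6.
So sqrt(2343) = [48; (2, 2, 8, 2, 2, 96)] with period length k = 6.
k is even, so the fundamental solution of x^2 - 2343y^2 = 1 is (p_{k-1}, q_{k-1}) = (p_5, q_5); compute convergents through index 5.
Convergents (p_i = a_i*p_{i-1} + p_{i-2}, q_i = a_i*q_{i-1} + q_{i-2} with p_{-2}=0, p_{-1}=1, q_{-2}=1, q_{-1}=0):
  i=0: a_0=48, p_0 = 48*1 + 0 = 48, q_0 = 48*0 + 1 = 1.
  i=1: a_1=2, p_1 = 2*48 + 1 = 97, q_1 = 2*1 + 0 = 2.
  i=2: a_2=2, p_2 = 2*97 + 48 = 242, q_2 = 2*2 + 1 = 5.
  i=3: a_3=8, p_3 = 8*242 + 97 = 2033, q_3 = 8*5 + 2 = 42.
  i=4: a_4=2, p_4 = 2*2033 + 242 = 4308, q_4 = 2*42 + 5 = 89.
  i=5: a_5=2, p_5 = 2*4308 + 2033 = 10649, q_5 = 2*89 + 42 = 220.
Check: 10649^2 - 2343*220^2 = 113401201 - 113401200 = 1, so (x, y) = (10649, 220) solves the equation, and by the theorem it is the least positive solution.

(x, y) = (10649, 220)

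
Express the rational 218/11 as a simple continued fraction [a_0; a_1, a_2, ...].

Run the Euclidean algorithm on 218 and 11; the successive quotients are the partial quotients a_0, a_1, ... (each step inverts the fractional part left over by the previous one):
  218 = 19*11 + 9, so a_0 = 19.
  11 = 1*9 + 2, so a_1 = 1.
  9 = 4*2 + 1, so a_2 = 4.
  2 = 2*1 + 0, so a_3 = 2.
The remainder reaches 0 after 4 divisions, so the expansion has 4 partial quotients, read off in order.

[19; 1, 4, 2]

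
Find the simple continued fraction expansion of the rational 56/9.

[6; 4, 2]

Run the Euclidean algorithm on 56 and 9; the successive quotients are the partial quotients a_0, a_1, ... (each step inverts the fractional part left over by the previous one):
  56 = 6*9 + 2, so a_0 = 6.
  9 = 4*2 + 1, so a_1 = 4.
  2 = 2*1 + 0, so a_2 = 2.
The remainder reaches 0 after 3 divisions, so the expansion has 3 partial quotients, read off in order.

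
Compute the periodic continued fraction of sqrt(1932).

Write x_i = (sqrt(1932) + m_i)/d_i with (m_0, d_0) = (0, 1). a_0 = floor(sqrt(1932)) = 43, since 43^2 = 1849 <= 1932 < 1936 = 44^2.
Iterate m_{i+1} = d_i*a_i - m_i, d_{i+1} = (1932 - m_{i+1}^2)/d_i, a_{i+1} = floor((a_0 + m_{i+1})/d_{i+1}):
  m_1 = 1*43 - 0 = 43, d_1 = (1932 - 43^2)/1 = 83/1 = 83, a_1 = floor((43 + 43)/83) = 1.
  m_2 = 83*1 - 43 = 40, d_2 = (1932 - 40^2)/83 = 332/83 = 4, a_2 = floor((43 + 40)/4) = 20.
  m_3 = 4*20 - 40 = 40, d_3 = (1932 - 40^2)/4 = 332/4 = 83, a_3 = floor((43 + 40)/83) = 1.
  m_4 = 83*1 - 40 = 43, d_4 = (1932 - 43^2)/83 = 83/83 = 1, a_4 = floor((43 + 43)/1) = 86.
  m_5 = 1*86 - 43 = 43, d_5 = (1932 - 43^2)/1 = 83/1 = 83: (m_5, d_5) = (m_1, d_1) = (43, 83), so from here the quotients repeat a_1, ..., a_4; the period length is 4.
Hence the expansion of sqrt(1932) is a_0 = 43 followed by the repeating block 1, 20, 1, 86 (period 4).

[43; (1, 20, 1, 86)]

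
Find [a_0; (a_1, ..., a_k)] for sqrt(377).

[19; (2, 2, 2, 38)]

Write x_i = (sqrt(377) + m_i)/d_i with (m_0, d_0) = (0, 1). a_0 = floor(sqrt(377)) = 19, since 19^2 = 361 <= 377 < 400 = 20^2.
Iterate m_{i+1} = d_i*a_i - m_i, d_{i+1} = (377 - m_{i+1}^2)/d_i, a_{i+1} = floor((a_0 + m_{i+1})/d_{i+1}):
  m_1 = 1*19 - 0 = 19, d_1 = (377 - 19^2)/1 = 16/1 = 16, a_1 = floor((19 + 19)/16) = 2.
  m_2 = 16*2 - 19 = 13, d_2 = (377 - 13^2)/16 = 208/16 = 13, a_2 = floor((19 + 13)/13) = 2.
  m_3 = 13*2 - 13 = 13, d_3 = (377 - 13^2)/13 = 208/13 = 16, a_3 = floor((19 + 13)/16) = 2.
  m_4 = 16*2 - 13 = 19, d_4 = (377 - 19^2)/16 = 16/16 = 1, a_4 = floor((19 + 19)/1) = 38.
  m_5 = 1*38 - 19 = 19, d_5 = (377 - 19^2)/1 = 16/1 = 16: (m_5, d_5) = (m_1, d_1) = (19, 16), so from here the quotients repeat a_1, ..., a_4; the period length is 4.
Hence the expansion of sqrt(377) is a_0 = 19 followed by the repeating block 2, 2, 2, 38 (period 4).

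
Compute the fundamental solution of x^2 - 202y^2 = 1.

First expand sqrt(202) as a continued fraction. With x_i = (sqrt(202) + m_i)/d_i and (m_0, d_0) = (0, 1): a_0 = floor(sqrt(202)) = 14, since 14^2 = 196 <= 202 < 225 = 15^2.
Iterate m_{i+1} = d_i*a_i - m_i, d_{i+1} = (202 - m_{i+1}^2)/d_i, a_{i+1} = floor((a_0 + m_{i+1})/d_{i+1}):
  m_1 = 1*14 - 0 = 14, d_1 = (202 - 14^2)/1 = 6/1 = 6, a_1 = floor((14 + 14)/6) = 4.
  m_2 = 6*4 - 14 = 10, d_2 = (202 - 10^2)/6 = 102/6 = 17, a_2 = floor((14 + 10)/17) = 1.
  m_3 = 17*1 - 10 = 7, d_3 = (202 - 7^2)/17 = 153/17 = 9, a_3 = floor((14 + 7)/9) = 2.
  m_4 = 9*2 - 7 = 11, d_4 = (202 - 11^2)/9 = 81/9 = 9, a_4 = floor((14 + 11)/9) = 2.
  m_5 = 9*2 - 11 = 7, d_5 = (202 - 7^2)/9 = 153/9 = 17, a_5 = floor((14 + 7)/17) = 1.
  m_6 = 17*1 - 7 = 10, d_6 = (202 - 10^2)/17 = 102/17 = 6, a_6 = floor((14 + 10)/6) = 4.
  m_7 = 6*4 - 10 = 14, d_7 = (202 - 14^2)/6 = 6/6 = 1, a_7 = floor((14 + 14)/1) = 28.
  m_8 = 1*28 - 14 = 14, d_8 = (202 - 14^2)/1 = 6/1 = 6: (m_8, d_8) = (m_1, d_1) = (14, 6), so from here the quotients repeat a_1, ..., a_7; the period length is 7.
So sqrt(202) = [14; (4, 1, 2, 2, 1, 4, 28)] with period length k = 7.
k is odd, so (p_{k-1}, q_{k-1}) only solves x^2 - 202y^2 = -1 and the fundamental solution of x^2 - 202y^2 = 1 is (p_{2k-1}, q_{2k-1}) = (p_13, q_13); compute convergents through index 13, running through the period twice.
Convergents (p_i = a_i*p_{i-1} + p_{i-2}, q_i = a_i*q_{i-1} + q_{i-2} with p_{-2}=0, p_{-1}=1, q_{-2}=1, q_{-1}=0):
  i=0: a_0=14, p_0 = 14*1 + 0 = 14, q_0 = 14*0 + 1 = 1.
  i=1: a_1=4, p_1 = 4*14 + 1 = 57, q_1 = 4*1 + 0 = 4.
  i=2: a_2=1, p_2 = 1*57 + 14 = 71, q_2 = 1*4 + 1 = 5.
  i=3: a_3=2, p_3 = 2*71 + 57 = 199, q_3 = 2*5 + 4 = 14.
  i=4: a_4=2, p_4 = 2*199 + 71 = 469, q_4 = 2*14 + 5 = 33.
  i=5: a_5=1, p_5 = 1*469 + 199 = 668, q_5 = 1*33 + 14 = 47.
  i=6: a_6=4, p_6 = 4*668 + 469 = 3141, q_6 = 4*47 + 33 = 221.
  i=7: a_7=28, p_7 = 28*3141 + 668 = 88616, q_7 = 28*221 + 47 = 6235.
  i=8: a_8=4, p_8 = 4*88616 + 3141 = 357605, q_8 = 4*6235 + 221 = 25161.
  i=9: a_9=1, p_9 = 1*357605 + 88616 = 446221, q_9 = 1*25161 + 6235 = 31396.
  i=10: a_10=2, p_10 = 2*446221 + 357605 = 1250047, q_10 = 2*31396 + 25161 = 87953.
  i=11: a_11=2, p_11 = 2*1250047 + 446221 = 2946315, q_11 = 2*87953 + 31396 = 207302.
  i=12: a_12=1, p_12 = 1*2946315 + 1250047 = 4196362, q_12 = 1*207302 + 87953 = 295255.
  i=13: a_13=4, p_13 = 4*4196362 + 2946315 = 19731763, q_13 = 4*295255 + 207302 = 1388322.
Indeed p_6^2 - 202*q_6^2 = 9865881 - 9865882 = -1, not +1.
Check: 19731763^2 - 202*1388322^2 = 389342471088169 - 389342471088168 = 1, so (x, y) = (19731763, 1388322) solves the equation, and by the theorem it is the least positive solution.

(x, y) = (19731763, 1388322)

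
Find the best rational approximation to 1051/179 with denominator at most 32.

Expand x = 1051/179 as a continued fraction with the Euclidean algorithm:
  1051 = 5*179 + 156, so a_0 = 5.
  179 = 1*156 + 23, so a_1 = 1.
  156 = 6*23 + 18, so a_2 = 6.
  23 = 1*18 + 5, so a_3 = 1.
  18 = 3*5 + 3, so a_4 = 3.
  5 = 1*3 + 2, so a_5 = 1.
  3 = 1*2 + 1, so a_6 = 1.
  2 = 2*1 + 0, so a_7 = 2.
so x = [5; 1, 6, 1, 3, 1, 1, 2].
Convergents (p_i = a_i*p_{i-1} + p_{i-2}, q_i = a_i*q_{i-1} + q_{i-2} with p_{-2}=0, p_{-1}=1, q_{-2}=1, q_{-1}=0), until the denominator exceeds 32:
  i=0: a_0=5, p_0 = 5*1 + 0 = 5, q_0 = 5*0 + 1 = 1.
  i=1: a_1=1, p_1 = 1*5 + 1 = 6, q_1 = 1*1 + 0 = 1.
  i=2: a_2=6, p_2 = 6*6 + 5 = 41, q_2 = 6*1 + 1 = 7.
  i=3: a_3=1, p_3 = 1*41 + 6 = 47, q_3 = 1*7 + 1 = 8.
  i=4: a_4=3, p_4 = 3*47 + 41 = 182, q_4 = 3*8 + 7 = 31.
  i=5: a_5=1, p_5 = 1*182 + 47 = 229, q_5 = 1*31 + 8 = 39.
q_5 = 39 > 32, so the last convergent with denominator <= 32 is p_4/q_4 = 182/31.
The closest fraction with denominator <= 32 is either p_4/q_4 or the intermediate fraction (k*p_4 + p_3)/(k*q_4 + q_3) with the largest k >= 1 whose denominator stays <= 32; these approach x as k grows, and every other convergent or intermediate fraction in range is farther away.
Largest k: floor((32 - q_3)/q_4) = floor((32 - 8)/31) = 0.
Since k = 0, no intermediate fraction beyond p_4/q_4 has denominator <= 32, so the convergent 182/31 is the closest (its error is |1051*31 - 182*179|/(179*31) = 3/5549).

182/31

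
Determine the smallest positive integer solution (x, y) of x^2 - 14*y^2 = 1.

(x, y) = (15, 4)

First expand sqrt(14) as a continued fraction. With x_i = (sqrt(14) + m_i)/d_i and (m_0, d_0) = (0, 1): a_0 = floor(sqrt(14)) = 3, since 3^2 = 9 <= 14 < 16 = 4^2.
Iterate m_{i+1} = d_i*a_i - m_i, d_{i+1} = (14 - m_{i+1}^2)/d_i, a_{i+1} = floor((a_0 + m_{i+1})/d_{i+1}):
  m_1 = 1*3 - 0 = 3, d_1 = (14 - 3^2)/1 = 5/1 = 5, a_1 = floor((3 + 3)/5) = 1.
  m_2 = 5*1 - 3 = 2, d_2 = (14 - 2^2)/5 = 10/5 = 2, a_2 = floor((3 + 2)/2) = 2.
  m_3 = 2*2 - 2 = 2, d_3 = (14 - 2^2)/2 = 10/2 = 5, a_3 = floor((3 + 2)/5) = 1.
  m_4 = 5*1 - 2 = 3, d_4 = (14 - 3^2)/5 = 5/5 = 1, a_4 = floor((3 + 3)/1) = 6.
  m_5 = 1*6 - 3 = 3, d_5 = (14 - 3^2)/1 = 5/1 = 5: (m_5, d_5) = (m_1, d_1) = (3, 5), so from here the quotients repeat a_1, ..., a_4; the period length is 4.
So sqrt(14) = [3; (1, 2, 1, 6)] with period length k = 4.
k is even, so the fundamental solution of x^2 - 14y^2 = 1 is (p_{k-1}, q_{k-1}) = (p_3, q_3); compute convergents through index 3.
Convergents (p_i = a_i*p_{i-1} + p_{i-2}, q_i = a_i*q_{i-1} + q_{i-2} with p_{-2}=0, p_{-1}=1, q_{-2}=1, q_{-1}=0):
  i=0: a_0=3, p_0 = 3*1 + 0 = 3, q_0 = 3*0 + 1 = 1.
  i=1: a_1=1, p_1 = 1*3 + 1 = 4, q_1 = 1*1 + 0 = 1.
  i=2: a_2=2, p_2 = 2*4 + 3 = 11, q_2 = 2*1 + 1 = 3.
  i=3: a_3=1, p_3 = 1*11 + 4 = 15, q_3 = 1*3 + 1 = 4.
Check: 15^2 - 14*4^2 = 225 - 224 = 1, so (x, y) = (15, 4) solves the equation, and by the theorem it is the least positive solution.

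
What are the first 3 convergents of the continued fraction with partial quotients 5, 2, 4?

5/1, 11/2, 49/9

Using the convergent recurrence p_i = a_i*p_{i-1} + p_{i-2}, q_i = a_i*q_{i-1} + q_{i-2} with p_{-2}=0, p_{-1}=1, q_{-2}=1, q_{-1}=0:
  i=0: a_0=5, p_0 = 5*1 + 0 = 5, q_0 = 5*0 + 1 = 1.
  i=1: a_1=2, p_1 = 2*5 + 1 = 11, q_1 = 2*1 + 0 = 2.
  i=2: a_2=4, p_2 = 4*11 + 5 = 49, q_2 = 4*2 + 1 = 9.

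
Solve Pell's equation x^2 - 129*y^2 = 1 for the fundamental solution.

(x, y) = (16855, 1484)

First expand sqrt(129) as a continued fraction. With x_i = (sqrt(129) + m_i)/d_i and (m_0, d_0) = (0, 1): a_0 = floor(sqrt(129)) = 11, since 11^2 = 121 <= 129 < 144 = 12^2.
Iterate m_{i+1} = d_i*a_i - m_i, d_{i+1} = (129 - m_{i+1}^2)/d_i, a_{i+1} = floor((a_0 + m_{i+1})/d_{i+1}):
  m_1 = 1*11 - 0 = 11, d_1 = (129 - 11^2)/1 = 8/1 = 8, a_1 = floor((11 + 11)/8) = 2.
  m_2 = 8*2 - 11 = 5, d_2 = (129 - 5^2)/8 = 104/8 = 13, a_2 = floor((11 + 5)/13) = 1.
  m_3 = 13*1 - 5 = 8, d_3 = (129 - 8^2)/13 = 65/13 = 5, a_3 = floor((11 + 8)/5) = 3.
  m_4 = 5*3 - 8 = 7, d_4 = (129 - 7^2)/5 = 80/5 = 16, a_4 = floor((11 + 7)/16) = 1.
  m_5 = 16*1 - 7 = 9, d_5 = (129 - 9^2)/16 = 48/16 = 3, a_5 = floor((11 + 9)/3) = 6.
  m_6 = 3*6 - 9 = 9, d_6 = (129 - 9^2)/3 = 48/3 = 16, a_6 = floor((11 + 9)/16) = 1.
  m_7 = 16*1 - 9 = 7, d_7 = (129 - 7^2)/16 = 80/16 = 5, a_7 = floor((11 + 7)/5) = 3.
  m_8 = 5*3 - 7 = 8, d_8 = (129 - 8^2)/5 = 65/5 = 13, a_8 = floor((11 + 8)/13) = 1.
  m_9 = 13*1 - 8 = 5, d_9 = (129 - 5^2)/13 = 104/13 = 8, a_9 = floor((11 + 5)/8) = 2.
  m_10 = 8*2 - 5 = 11, d_10 = (129 - 11^2)/8 = 8/8 = 1, a_10 = floor((11 + 11)/1) = 22.
  m_11 = 1*22 - 11 = 11, d_11 = (129 - 11^2)/1 = 8/1 = 8: (m_11, d_11) = (m_1, d_1) = (11, 8), so from here the quotients repeat a_1, ..., a_10; the period length is 10.
So sqrt(129) = [11; (2, 1, 3, 1, 6, 1, 3, 1, 2, 22)] with period length k = 10.
k is even, so the fundamental solution of x^2 - 129y^2 = 1 is (p_{k-1}, q_{k-1}) = (p_9, q_9); compute convergents through index 9.
Convergents (p_i = a_i*p_{i-1} + p_{i-2}, q_i = a_i*q_{i-1} + q_{i-2} with p_{-2}=0, p_{-1}=1, q_{-2}=1, q_{-1}=0):
  i=0: a_0=11, p_0 = 11*1 + 0 = 11, q_0 = 11*0 + 1 = 1.
  i=1: a_1=2, p_1 = 2*11 + 1 = 23, q_1 = 2*1 + 0 = 2.
  i=2: a_2=1, p_2 = 1*23 + 11 = 34, q_2 = 1*2 + 1 = 3.
  i=3: a_3=3, p_3 = 3*34 + 23 = 125, q_3 = 3*3 + 2 = 11.
  i=4: a_4=1, p_4 = 1*125 + 34 = 159, q_4 = 1*11 + 3 = 14.
  i=5: a_5=6, p_5 = 6*159 + 125 = 1079, q_5 = 6*14 + 11 = 95.
  i=6: a_6=1, p_6 = 1*1079 + 159 = 1238, q_6 = 1*95 + 14 = 109.
  i=7: a_7=3, p_7 = 3*1238 + 1079 = 4793, q_7 = 3*109 + 95 = 422.
  i=8: a_8=1, p_8 = 1*4793 + 1238 = 6031, q_8 = 1*422 + 109 = 531.
  i=9: a_9=2, p_9 = 2*6031 + 4793 = 16855, q_9 = 2*531 + 422 = 1484.
Check: 16855^2 - 129*1484^2 = 284091025 - 284091024 = 1, so (x, y) = (16855, 1484) solves the equation, and by the theorem it is the least positive solution.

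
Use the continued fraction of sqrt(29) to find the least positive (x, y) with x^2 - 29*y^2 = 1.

First expand sqrt(29) as a continued fraction. With x_i = (sqrt(29) + m_i)/d_i and (m_0, d_0) = (0, 1): a_0 = floor(sqrt(29)) = 5, since 5^2 = 25 <= 29 < 36 = 6^2.
Iterate m_{i+1} = d_i*a_i - m_i, d_{i+1} = (29 - m_{i+1}^2)/d_i, a_{i+1} = floor((a_0 + m_{i+1})/d_{i+1}):
  m_1 = 1*5 - 0 = 5, d_1 = (29 - 5^2)/1 = 4/1 = 4, a_1 = floor((5 + 5)/4) = 2.
  m_2 = 4*2 - 5 = 3, d_2 = (29 - 3^2)/4 = 20/4 = 5, a_2 = floor((5 + 3)/5) = 1.
  m_3 = 5*1 - 3 = 2, d_3 = (29 - 2^2)/5 = 25/5 = 5, a_3 = floor((5 + 2)/5) = 1.
  m_4 = 5*1 - 2 = 3, d_4 = (29 - 3^2)/5 = 20/5 = 4, a_4 = floor((5 + 3)/4) = 2.
  m_5 = 4*2 - 3 = 5, d_5 = (29 - 5^2)/4 = 4/4 = 1, a_5 = floor((5 + 5)/1) = 10.
  m_6 = 1*10 - 5 = 5, d_6 = (29 - 5^2)/1 = 4/1 = 4: (m_6, d_6) = (m_1, d_1) = (5, 4), so from here the quotients repeat a_1, ..., a_5; the period length is 5.
So sqrt(29) = [5; (2, 1, 1, 2, 10)] with period length k = 5.
k is odd, so (p_{k-1}, q_{k-1}) only solves x^2 - 29y^2 = -1 and the fundamental solution of x^2 - 29y^2 = 1 is (p_{2k-1}, q_{2k-1}) = (p_9, q_9); compute convergents through index 9, running through the period twice.
Convergents (p_i = a_i*p_{i-1} + p_{i-2}, q_i = a_i*q_{i-1} + q_{i-2} with p_{-2}=0, p_{-1}=1, q_{-2}=1, q_{-1}=0):
  i=0: a_0=5, p_0 = 5*1 + 0 = 5, q_0 = 5*0 + 1 = 1.
  i=1: a_1=2, p_1 = 2*5 + 1 = 11, q_1 = 2*1 + 0 = 2.
  i=2: a_2=1, p_2 = 1*11 + 5 = 16, q_2 = 1*2 + 1 = 3.
  i=3: a_3=1, p_3 = 1*16 + 11 = 27, q_3 = 1*3 + 2 = 5.
  i=4: a_4=2, p_4 = 2*27 + 16 = 70, q_4 = 2*5 + 3 = 13.
  i=5: a_5=10, p_5 = 10*70 + 27 = 727, q_5 = 10*13 + 5 = 135.
  i=6: a_6=2, p_6 = 2*727 + 70 = 1524, q_6 = 2*135 + 13 = 283.
  i=7: a_7=1, p_7 = 1*1524 + 727 = 2251, q_7 = 1*283 + 135 = 418.
  i=8: a_8=1, p_8 = 1*2251 + 1524 = 3775, q_8 = 1*418 + 283 = 701.
  i=9: a_9=2, p_9 = 2*3775 + 2251 = 9801, q_9 = 2*701 + 418 = 1820.
Indeed p_4^2 - 29*q_4^2 = 4900 - 4901 = -1, not +1.
Check: 9801^2 - 29*1820^2 = 96059601 - 96059600 = 1, so (x, y) = (9801, 1820) solves the equation, and by the theorem it is the least positive solution.

(x, y) = (9801, 1820)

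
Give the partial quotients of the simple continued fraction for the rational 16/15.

Run the Euclidean algorithm on 16 and 15; the successive quotients are the partial quotients a_0, a_1, ... (each step inverts the fractional part left over by the previous one):
  16 = 1*15 + 1, so a_0 = 1.
  15 = 15*1 + 0, so a_1 = 15.
The remainder reaches 0 after 2 divisions, so the expansion has 2 partial quotients, read off in order.

[1; 15]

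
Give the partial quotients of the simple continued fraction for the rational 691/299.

[2; 3, 4, 1, 1, 1, 6]

Run the Euclidean algorithm on 691 and 299; the successive quotients are the partial quotients a_0, a_1, ... (each step inverts the fractional part left over by the previous one):
  691 = 2*299 + 93, so a_0 = 2.
  299 = 3*93 + 20, so a_1 = 3.
  93 = 4*20 + 13, so a_2 = 4.
  20 = 1*13 + 7, so a_3 = 1.
  13 = 1*7 + 6, so a_4 = 1.
  7 = 1*6 + 1, so a_5 = 1.
  6 = 6*1 + 0, so a_6 = 6.
The remainder reaches 0 after 7 divisions, so the expansion has 7 partial quotients, read off in order.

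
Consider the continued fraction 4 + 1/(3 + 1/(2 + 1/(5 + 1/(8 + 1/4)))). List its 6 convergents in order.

Using the convergent recurrence p_i = a_i*p_{i-1} + p_{i-2}, q_i = a_i*q_{i-1} + q_{i-2} with p_{-2}=0, p_{-1}=1, q_{-2}=1, q_{-1}=0:
  i=0: a_0=4, p_0 = 4*1 + 0 = 4, q_0 = 4*0 + 1 = 1.
  i=1: a_1=3, p_1 = 3*4 + 1 = 13, q_1 = 3*1 + 0 = 3.
  i=2: a_2=2, p_2 = 2*13 + 4 = 30, q_2 = 2*3 + 1 = 7.
  i=3: a_3=5, p_3 = 5*30 + 13 = 163, q_3 = 5*7 + 3 = 38.
  i=4: a_4=8, p_4 = 8*163 + 30 = 1334, q_4 = 8*38 + 7 = 311.
  i=5: a_5=4, p_5 = 4*1334 + 163 = 5499, q_5 = 4*311 + 38 = 1282.

4/1, 13/3, 30/7, 163/38, 1334/311, 5499/1282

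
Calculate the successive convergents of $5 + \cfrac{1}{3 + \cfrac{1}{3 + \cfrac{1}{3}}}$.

Using the convergent recurrence p_i = a_i*p_{i-1} + p_{i-2}, q_i = a_i*q_{i-1} + q_{i-2} with p_{-2}=0, p_{-1}=1, q_{-2}=1, q_{-1}=0:
  i=0: a_0=5, p_0 = 5*1 + 0 = 5, q_0 = 5*0 + 1 = 1.
  i=1: a_1=3, p_1 = 3*5 + 1 = 16, q_1 = 3*1 + 0 = 3.
  i=2: a_2=3, p_2 = 3*16 + 5 = 53, q_2 = 3*3 + 1 = 10.
  i=3: a_3=3, p_3 = 3*53 + 16 = 175, q_3 = 3*10 + 3 = 33.

5/1, 16/3, 53/10, 175/33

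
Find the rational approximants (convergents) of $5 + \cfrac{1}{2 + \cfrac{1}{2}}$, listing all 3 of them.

5/1, 11/2, 27/5

Using the convergent recurrence p_i = a_i*p_{i-1} + p_{i-2}, q_i = a_i*q_{i-1} + q_{i-2} with p_{-2}=0, p_{-1}=1, q_{-2}=1, q_{-1}=0:
  i=0: a_0=5, p_0 = 5*1 + 0 = 5, q_0 = 5*0 + 1 = 1.
  i=1: a_1=2, p_1 = 2*5 + 1 = 11, q_1 = 2*1 + 0 = 2.
  i=2: a_2=2, p_2 = 2*11 + 5 = 27, q_2 = 2*2 + 1 = 5.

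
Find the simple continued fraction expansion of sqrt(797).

[28; (4, 3, 13, 1, 4, 4, 1, 13, 3, 4, 56)]

Write x_i = (sqrt(797) + m_i)/d_i with (m_0, d_0) = (0, 1). a_0 = floor(sqrt(797)) = 28, since 28^2 = 784 <= 797 < 841 = 29^2.
Iterate m_{i+1} = d_i*a_i - m_i, d_{i+1} = (797 - m_{i+1}^2)/d_i, a_{i+1} = floor((a_0 + m_{i+1})/d_{i+1}):
  m_1 = 1*28 - 0 = 28, d_1 = (797 - 28^2)/1 = 13/1 = 13, a_1 = floor((28 + 28)/13) = 4.
  m_2 = 13*4 - 28 = 24, d_2 = (797 - 24^2)/13 = 221/13 = 17, a_2 = floor((28 + 24)/17) = 3.
  m_3 = 17*3 - 24 = 27, d_3 = (797 - 27^2)/17 = 68/17 = 4, a_3 = floor((28 + 27)/4) = 13.
  m_4 = 4*13 - 27 = 25, d_4 = (797 - 25^2)/4 = 172/4 = 43, a_4 = floor((28 + 25)/43) = 1.
  m_5 = 43*1 - 25 = 18, d_5 = (797 - 18^2)/43 = 473/43 = 11, a_5 = floor((28 + 18)/11) = 4.
  m_6 = 11*4 - 18 = 26, d_6 = (797 - 26^2)/11 = 121/11 = 11, a_6 = floor((28 + 26)/11) = 4.
  m_7 = 11*4 - 26 = 18, d_7 = (797 - 18^2)/11 = 473/11 = 43, a_7 = floor((28 + 18)/43) = 1.
  m_8 = 43*1 - 18 = 25, d_8 = (797 - 25^2)/43 = 172/43 = 4, a_8 = floor((28 + 25)/4) = 13.
  m_9 = 4*13 - 25 = 27, d_9 = (797 - 27^2)/4 = 68/4 = 17, a_9 = floor((28 + 27)/17) = 3.
  m_10 = 17*3 - 27 = 24, d_10 = (797 - 24^2)/17 = 221/17 = 13, a_10 = floor((28 + 24)/13) = 4.
  m_11 = 13*4 - 24 = 28, d_11 = (797 - 28^2)/13 = 13/13 = 1, a_11 = floor((28 + 28)/1) = 56.
  m_12 = 1*56 - 28 = 28, d_12 = (797 - 28^2)/1 = 13/1 = 13: (m_12, d_12) = (m_1, d_1) = (28, 13), so from here the quotients repeat a_1, ..., a_11; the period length is 11.
Hence the expansion of sqrt(797) is a_0 = 28 followed by the repeating block 4, 3, 13, 1, 4, 4, 1, 13, 3, 4, 56 (period 11).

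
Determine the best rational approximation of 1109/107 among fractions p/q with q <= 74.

767/74

Expand x = 1109/107 as a continued fraction with the Euclidean algorithm:
  1109 = 10*107 + 39, so a_0 = 10.
  107 = 2*39 + 29, so a_1 = 2.
  39 = 1*29 + 10, so a_2 = 1.
  29 = 2*10 + 9, so a_3 = 2.
  10 = 1*9 + 1, so a_4 = 1.
  9 = 9*1 + 0, so a_5 = 9.
so x = [10; 2, 1, 2, 1, 9].
Convergents (p_i = a_i*p_{i-1} + p_{i-2}, q_i = a_i*q_{i-1} + q_{i-2} with p_{-2}=0, p_{-1}=1, q_{-2}=1, q_{-1}=0), until the denominator exceeds 74:
  i=0: a_0=10, p_0 = 10*1 + 0 = 10, q_0 = 10*0 + 1 = 1.
  i=1: a_1=2, p_1 = 2*10 + 1 = 21, q_1 = 2*1 + 0 = 2.
  i=2: a_2=1, p_2 = 1*21 + 10 = 31, q_2 = 1*2 + 1 = 3.
  i=3: a_3=2, p_3 = 2*31 + 21 = 83, q_3 = 2*3 + 2 = 8.
  i=4: a_4=1, p_4 = 1*83 + 31 = 114, q_4 = 1*8 + 3 = 11.
  i=5: a_5=9, p_5 = 9*114 + 83 = 1109, q_5 = 9*11 + 8 = 107.
q_5 = 107 > 74, so the last convergent with denominator <= 74 is p_4/q_4 = 114/11.
The closest fraction with denominator <= 74 is either p_4/q_4 or the intermediate fraction (k*p_4 + p_3)/(k*q_4 + q_3) with the largest k >= 1 whose denominator stays <= 74; these approach x as k grows, and every other convergent or intermediate fraction in range is farther away.
Largest k: floor((74 - q_3)/q_4) = floor((74 - 8)/11) = 6.
That gives (6*114 + 83)/(6*11 + 8) = 767/74.
Compare the errors: |x - 114/11| = |1109*11 - 114*107|/(107*11) = 1/1177, and |x - 767/74| = |1109*74 - 767*107|/(107*74) = 3/7918.
Cross-multiplying, 3*1177 = 3531 < 7918 = 1*7918, so 3/7918 is smaller: the intermediate fraction 767/74 is closer to x than 114/11.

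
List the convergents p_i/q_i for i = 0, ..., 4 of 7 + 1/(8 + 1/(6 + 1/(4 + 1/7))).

Using the convergent recurrence p_i = a_i*p_{i-1} + p_{i-2}, q_i = a_i*q_{i-1} + q_{i-2} with p_{-2}=0, p_{-1}=1, q_{-2}=1, q_{-1}=0:
  i=0: a_0=7, p_0 = 7*1 + 0 = 7, q_0 = 7*0 + 1 = 1.
  i=1: a_1=8, p_1 = 8*7 + 1 = 57, q_1 = 8*1 + 0 = 8.
  i=2: a_2=6, p_2 = 6*57 + 7 = 349, q_2 = 6*8 + 1 = 49.
  i=3: a_3=4, p_3 = 4*349 + 57 = 1453, q_3 = 4*49 + 8 = 204.
  i=4: a_4=7, p_4 = 7*1453 + 349 = 10520, q_4 = 7*204 + 49 = 1477.

7/1, 57/8, 349/49, 1453/204, 10520/1477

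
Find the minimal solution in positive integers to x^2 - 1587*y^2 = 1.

(x, y) = (978122, 24553)

First expand sqrt(1587) as a continued fraction. With x_i = (sqrt(1587) + m_i)/d_i and (m_0, d_0) = (0, 1): a_0 = floor(sqrt(1587)) = 39, since 39^2 = 1521 <= 1587 < 1600 = 40^2.
Iterate m_{i+1} = d_i*a_i - m_i, d_{i+1} = (1587 - m_{i+1}^2)/d_i, a_{i+1} = floor((a_0 + m_{i+1})/d_{i+1}):
  m_1 = 1*39 - 0 = 39, d_1 = (1587 - 39^2)/1 = 66/1 = 66, a_1 = floor((39 + 39)/66) = 1.
  m_2 = 66*1 - 39 = 27, d_2 = (1587 - 27^2)/66 = 858/66 = 13, a_2 = floor((39 + 27)/13) = 5.
  m_3 = 13*5 - 27 = 38, d_3 = (1587 - 38^2)/13 = 143/13 = 11, a_3 = floor((39 + 38)/11) = 7.
  m_4 = 11*7 - 38 = 39, d_4 = (1587 - 39^2)/11 = 66/11 = 6, a_4 = floor((39 + 39)/6) = 13.
  m_5 = 6*13 - 39 = 39, d_5 = (1587 - 39^2)/6 = 66/6 = 11, a_5 = floor((39 + 39)/11) = 7.
  m_6 = 11*7 - 39 = 38, d_6 = (1587 - 38^2)/11 = 143/11 = 13, a_6 = floor((39 + 38)/13) = 5.
  m_7 = 13*5 - 38 = 27, d_7 = (1587 - 27^2)/13 = 858/13 = 66, a_7 = floor((39 + 27)/66) = 1.
  m_8 = 66*1 - 27 = 39, d_8 = (1587 - 39^2)/66 = 66/66 = 1, a_8 = floor((39 + 39)/1) = 78.
  m_9 = 1*78 - 39 = 39, d_9 = (1587 - 39^2)/1 = 66/1 = 66: (m_9, d_9) = (m_1, d_1) = (39, 66), so from here the quotients repeat a_1, ..., a_8; the period length is 8.
So sqrt(1587) = [39; (1, 5, 7, 13, 7, 5, 1, 78)] with period length k = 8.
k is even, so the fundamental solution of x^2 - 1587y^2 = 1 is (p_{k-1}, q_{k-1}) = (p_7, q_7); compute convergents through index 7.
Convergents (p_i = a_i*p_{i-1} + p_{i-2}, q_i = a_i*q_{i-1} + q_{i-2} with p_{-2}=0, p_{-1}=1, q_{-2}=1, q_{-1}=0):
  i=0: a_0=39, p_0 = 39*1 + 0 = 39, q_0 = 39*0 + 1 = 1.
  i=1: a_1=1, p_1 = 1*39 + 1 = 40, q_1 = 1*1 + 0 = 1.
  i=2: a_2=5, p_2 = 5*40 + 39 = 239, q_2 = 5*1 + 1 = 6.
  i=3: a_3=7, p_3 = 7*239 + 40 = 1713, q_3 = 7*6 + 1 = 43.
  i=4: a_4=13, p_4 = 13*1713 + 239 = 22508, q_4 = 13*43 + 6 = 565.
  i=5: a_5=7, p_5 = 7*22508 + 1713 = 159269, q_5 = 7*565 + 43 = 3998.
  i=6: a_6=5, p_6 = 5*159269 + 22508 = 818853, q_6 = 5*3998 + 565 = 20555.
  i=7: a_7=1, p_7 = 1*818853 + 159269 = 978122, q_7 = 1*20555 + 3998 = 24553.
Check: 978122^2 - 1587*24553^2 = 956722646884 - 956722646883 = 1, so (x, y) = (978122, 24553) solves the equation, and by the theorem it is the least positive solution.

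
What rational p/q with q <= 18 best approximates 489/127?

50/13

Expand x = 489/127 as a continued fraction with the Euclidean algorithm:
  489 = 3*127 + 108, so a_0 = 3.
  127 = 1*108 + 19, so a_1 = 1.
  108 = 5*19 + 13, so a_2 = 5.
  19 = 1*13 + 6, so a_3 = 1.
  13 = 2*6 + 1, so a_4 = 2.
  6 = 6*1 + 0, so a_5 = 6.
so x = [3; 1, 5, 1, 2, 6].
Convergents (p_i = a_i*p_{i-1} + p_{i-2}, q_i = a_i*q_{i-1} + q_{i-2} with p_{-2}=0, p_{-1}=1, q_{-2}=1, q_{-1}=0), until the denominator exceeds 18:
  i=0: a_0=3, p_0 = 3*1 + 0 = 3, q_0 = 3*0 + 1 = 1.
  i=1: a_1=1, p_1 = 1*3 + 1 = 4, q_1 = 1*1 + 0 = 1.
  i=2: a_2=5, p_2 = 5*4 + 3 = 23, q_2 = 5*1 + 1 = 6.
  i=3: a_3=1, p_3 = 1*23 + 4 = 27, q_3 = 1*6 + 1 = 7.
  i=4: a_4=2, p_4 = 2*27 + 23 = 77, q_4 = 2*7 + 6 = 20.
q_4 = 20 > 18, so the last convergent with denominator <= 18 is p_3/q_3 = 27/7.
The closest fraction with denominator <= 18 is either p_3/q_3 or the intermediate fraction (k*p_3 + p_2)/(k*q_3 + q_2) with the largest k >= 1 whose denominator stays <= 18; these approach x as k grows, and every other convergent or intermediate fraction in range is farther away.
Largest k: floor((18 - q_2)/q_3) = floor((18 - 6)/7) = 1.
That gives (1*27 + 23)/(1*7 + 6) = 50/13.
Compare the errors: |x - 27/7| = |489*7 - 27*127|/(127*7) = 6/889, and |x - 50/13| = |489*13 - 50*127|/(127*13) = 7/1651.
Cross-multiplying, 7*889 = 6223 < 9906 = 6*1651, so 7/1651 is smaller: the intermediate fraction 50/13 is closer to x than 27/7.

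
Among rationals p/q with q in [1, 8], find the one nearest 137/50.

11/4

Expand x = 137/50 as a continued fraction with the Euclidean algorithm:
  137 = 2*50 + 37, so a_0 = 2.
  50 = 1*37 + 13, so a_1 = 1.
  37 = 2*13 + 11, so a_2 = 2.
  13 = 1*11 + 2, so a_3 = 1.
  11 = 5*2 + 1, so a_4 = 5.
  2 = 2*1 + 0, so a_5 = 2.
so x = [2; 1, 2, 1, 5, 2].
Convergents (p_i = a_i*p_{i-1} + p_{i-2}, q_i = a_i*q_{i-1} + q_{i-2} with p_{-2}=0, p_{-1}=1, q_{-2}=1, q_{-1}=0), until the denominator exceeds 8:
  i=0: a_0=2, p_0 = 2*1 + 0 = 2, q_0 = 2*0 + 1 = 1.
  i=1: a_1=1, p_1 = 1*2 + 1 = 3, q_1 = 1*1 + 0 = 1.
  i=2: a_2=2, p_2 = 2*3 + 2 = 8, q_2 = 2*1 + 1 = 3.
  i=3: a_3=1, p_3 = 1*8 + 3 = 11, q_3 = 1*3 + 1 = 4.
  i=4: a_4=5, p_4 = 5*11 + 8 = 63, q_4 = 5*4 + 3 = 23.
q_4 = 23 > 8, so the last convergent with denominator <= 8 is p_3/q_3 = 11/4.
The closest fraction with denominator <= 8 is either p_3/q_3 or the intermediate fraction (k*p_3 + p_2)/(k*q_3 + q_2) with the largest k >= 1 whose denominator stays <= 8; these approach x as k grows, and every other convergent or intermediate fraction in range is farther away.
Largest k: floor((8 - q_2)/q_3) = floor((8 - 3)/4) = 1.
That gives (1*11 + 8)/(1*4 + 3) = 19/7.
Compare the errors: |x - 11/4| = |137*4 - 11*50|/(50*4) = 2/200, and |x - 19/7| = |137*7 - 19*50|/(50*7) = 9/350.
Cross-multiplying, 2*350 = 700 < 1800 = 9*200, so 2/200 is smaller: the convergent 11/4 is closer to x than 19/7.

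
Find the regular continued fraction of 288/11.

[26; 5, 2]

Run the Euclidean algorithm on 288 and 11; the successive quotients are the partial quotients a_0, a_1, ... (each step inverts the fractional part left over by the previous one):
  288 = 26*11 + 2, so a_0 = 26.
  11 = 5*2 + 1, so a_1 = 5.
  2 = 2*1 + 0, so a_2 = 2.
The remainder reaches 0 after 3 divisions, so the expansion has 3 partial quotients, read off in order.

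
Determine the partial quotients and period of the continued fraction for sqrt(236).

[15; (2, 1, 3, 5, 1, 6, 1, 5, 3, 1, 2, 30)]

Write x_i = (sqrt(236) + m_i)/d_i with (m_0, d_0) = (0, 1). a_0 = floor(sqrt(236)) = 15, since 15^2 = 225 <= 236 < 256 = 16^2.
Iterate m_{i+1} = d_i*a_i - m_i, d_{i+1} = (236 - m_{i+1}^2)/d_i, a_{i+1} = floor((a_0 + m_{i+1})/d_{i+1}):
  m_1 = 1*15 - 0 = 15, d_1 = (236 - 15^2)/1 = 11/1 = 11, a_1 = floor((15 + 15)/11) = 2.
  m_2 = 11*2 - 15 = 7, d_2 = (236 - 7^2)/11 = 187/11 = 17, a_2 = floor((15 + 7)/17) = 1.
  m_3 = 17*1 - 7 = 10, d_3 = (236 - 10^2)/17 = 136/17 = 8, a_3 = floor((15 + 10)/8) = 3.
  m_4 = 8*3 - 10 = 14, d_4 = (236 - 14^2)/8 = 40/8 = 5, a_4 = floor((15 + 14)/5) = 5.
  m_5 = 5*5 - 14 = 11, d_5 = (236 - 11^2)/5 = 115/5 = 23, a_5 = floor((15 + 11)/23) = 1.
  m_6 = 23*1 - 11 = 12, d_6 = (236 - 12^2)/23 = 92/23 = 4, a_6 = floor((15 + 12)/4) = 6.
  m_7 = 4*6 - 12 = 12, d_7 = (236 - 12^2)/4 = 92/4 = 23, a_7 = floor((15 + 12)/23) = 1.
  m_8 = 23*1 - 12 = 11, d_8 = (236 - 11^2)/23 = 115/23 = 5, a_8 = floor((15 + 11)/5) = 5.
  m_9 = 5*5 - 11 = 14, d_9 = (236 - 14^2)/5 = 40/5 = 8, a_9 = floor((15 + 14)/8) = 3.
  m_10 = 8*3 - 14 = 10, d_10 = (236 - 10^2)/8 = 136/8 = 17, a_10 = floor((15 + 10)/17) = 1.
  m_11 = 17*1 - 10 = 7, d_11 = (236 - 7^2)/17 = 187/17 = 11, a_11 = floor((15 + 7)/11) = 2.
  m_12 = 11*2 - 7 = 15, d_12 = (236 - 15^2)/11 = 11/11 = 1, a_12 = floor((15 + 15)/1) = 30.
  m_13 = 1*30 - 15 = 15, d_13 = (236 - 15^2)/1 = 11/1 = 11: (m_13, d_13) = (m_1, d_1) = (15, 11), so from here the quotients repeat a_1, ..., a_12; the period length is 12.
Hence the expansion of sqrt(236) is a_0 = 15 followed by the repeating block 2, 1, 3, 5, 1, 6, 1, 5, 3, 1, 2, 30 (period 12).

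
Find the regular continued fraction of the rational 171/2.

Run the Euclidean algorithm on 171 and 2; the successive quotients are the partial quotients a_0, a_1, ... (each step inverts the fractional part left over by the previous one):
  171 = 85*2 + 1, so a_0 = 85.
  2 = 2*1 + 0, so a_1 = 2.
The remainder reaches 0 after 2 divisions, so the expansion has 2 partial quotients, read off in order.

[85; 2]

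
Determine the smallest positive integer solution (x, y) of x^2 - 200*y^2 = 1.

(x, y) = (99, 7)

First expand sqrt(200) as a continued fraction. With x_i = (sqrt(200) + m_i)/d_i and (m_0, d_0) = (0, 1): a_0 = floor(sqrt(200)) = 14, since 14^2 = 196 <= 200 < 225 = 15^2.
Iterate m_{i+1} = d_i*a_i - m_i, d_{i+1} = (200 - m_{i+1}^2)/d_i, a_{i+1} = floor((a_0 + m_{i+1})/d_{i+1}):
  m_1 = 1*14 - 0 = 14, d_1 = (200 - 14^2)/1 = 4/1 = 4, a_1 = floor((14 + 14)/4) = 7.
  m_2 = 4*7 - 14 = 14, d_2 = (200 - 14^2)/4 = 4/4 = 1, a_2 = floor((14 + 14)/1) = 28.
  m_3 = 1*28 - 14 = 14, d_3 = (200 - 14^2)/1 = 4/1 = 4: (m_3, d_3) = (m_1, d_1) = (14, 4), so from here the quotients repeat a_1, a_2; the period length is 2.
So sqrt(200) = [14; (7, 28)] with period length k = 2.
k is even, so the fundamental solution of x^2 - 200y^2 = 1 is (p_{k-1}, q_{k-1}) = (p_1, q_1); compute convergents through index 1.
Convergents (p_i = a_i*p_{i-1} + p_{i-2}, q_i = a_i*q_{i-1} + q_{i-2} with p_{-2}=0, p_{-1}=1, q_{-2}=1, q_{-1}=0):
  i=0: a_0=14, p_0 = 14*1 + 0 = 14, q_0 = 14*0 + 1 = 1.
  i=1: a_1=7, p_1 = 7*14 + 1 = 99, q_1 = 7*1 + 0 = 7.
Check: 99^2 - 200*7^2 = 9801 - 9800 = 1, so (x, y) = (99, 7) solves the equation, and by the theorem it is the least positive solution.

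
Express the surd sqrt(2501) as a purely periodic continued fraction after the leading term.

Write x_i = (sqrt(2501) + m_i)/d_i with (m_0, d_0) = (0, 1). a_0 = floor(sqrt(2501)) = 50, since 50^2 = 2500 <= 2501 < 2601 = 51^2.
Iterate m_{i+1} = d_i*a_i - m_i, d_{i+1} = (2501 - m_{i+1}^2)/d_i, a_{i+1} = floor((a_0 + m_{i+1})/d_{i+1}):
  m_1 = 1*50 - 0 = 50, d_1 = (2501 - 50^2)/1 = 1/1 = 1, a_1 = floor((50 + 50)/1) = 100.
  m_2 = 1*100 - 50 = 50, d_2 = (2501 - 50^2)/1 = 1/1 = 1: (m_2, d_2) = (m_1, d_1) = (50, 1), so from here the quotient a_1 repeats; the period length is 1.
Hence the expansion of sqrt(2501) is a_0 = 50 followed by the repeating block 100 (period 1).

[50; (100)]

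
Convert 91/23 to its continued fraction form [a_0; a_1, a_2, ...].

[3; 1, 22]

Run the Euclidean algorithm on 91 and 23; the successive quotients are the partial quotients a_0, a_1, ... (each step inverts the fractional part left over by the previous one):
  91 = 3*23 + 22, so a_0 = 3.
  23 = 1*22 + 1, so a_1 = 1.
  22 = 22*1 + 0, so a_2 = 22.
The remainder reaches 0 after 3 divisions, so the expansion has 3 partial quotients, read off in order.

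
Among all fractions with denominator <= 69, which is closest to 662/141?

Expand x = 662/141 as a continued fraction with the Euclidean algorithm:
  662 = 4*141 + 98, so a_0 = 4.
  141 = 1*98 + 43, so a_1 = 1.
  98 = 2*43 + 12, so a_2 = 2.
  43 = 3*12 + 7, so a_3 = 3.
  12 = 1*7 + 5, so a_4 = 1.
  7 = 1*5 + 2, so a_5 = 1.
  5 = 2*2 + 1, so a_6 = 2.
  2 = 2*1 + 0, so a_7 = 2.
so x = [4; 1, 2, 3, 1, 1, 2, 2].
Convergents (p_i = a_i*p_{i-1} + p_{i-2}, q_i = a_i*q_{i-1} + q_{i-2} with p_{-2}=0, p_{-1}=1, q_{-2}=1, q_{-1}=0), until the denominator exceeds 69:
  i=0: a_0=4, p_0 = 4*1 + 0 = 4, q_0 = 4*0 + 1 = 1.
  i=1: a_1=1, p_1 = 1*4 + 1 = 5, q_1 = 1*1 + 0 = 1.
  i=2: a_2=2, p_2 = 2*5 + 4 = 14, q_2 = 2*1 + 1 = 3.
  i=3: a_3=3, p_3 = 3*14 + 5 = 47, q_3 = 3*3 + 1 = 10.
  i=4: a_4=1, p_4 = 1*47 + 14 = 61, q_4 = 1*10 + 3 = 13.
  i=5: a_5=1, p_5 = 1*61 + 47 = 108, q_5 = 1*13 + 10 = 23.
  i=6: a_6=2, p_6 = 2*108 + 61 = 277, q_6 = 2*23 + 13 = 59.
  i=7: a_7=2, p_7 = 2*277 + 108 = 662, q_7 = 2*59 + 23 = 141.
q_7 = 141 > 69, so the last convergent with denominator <= 69 is p_6/q_6 = 277/59.
The closest fraction with denominator <= 69 is either p_6/q_6 or the intermediate fraction (k*p_6 + p_5)/(k*q_6 + q_5) with the largest k >= 1 whose denominator stays <= 69; these approach x as k grows, and every other convergent or intermediate fraction in range is farther away.
Largest k: floor((69 - q_5)/q_6) = floor((69 - 23)/59) = 0.
Since k = 0, no intermediate fraction beyond p_6/q_6 has denominator <= 69, so the convergent 277/59 is the closest (its error is |662*59 - 277*141|/(141*59) = 1/8319).

277/59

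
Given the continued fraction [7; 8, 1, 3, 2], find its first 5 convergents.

7/1, 57/8, 64/9, 249/35, 562/79

Using the convergent recurrence p_i = a_i*p_{i-1} + p_{i-2}, q_i = a_i*q_{i-1} + q_{i-2} with p_{-2}=0, p_{-1}=1, q_{-2}=1, q_{-1}=0:
  i=0: a_0=7, p_0 = 7*1 + 0 = 7, q_0 = 7*0 + 1 = 1.
  i=1: a_1=8, p_1 = 8*7 + 1 = 57, q_1 = 8*1 + 0 = 8.
  i=2: a_2=1, p_2 = 1*57 + 7 = 64, q_2 = 1*8 + 1 = 9.
  i=3: a_3=3, p_3 = 3*64 + 57 = 249, q_3 = 3*9 + 8 = 35.
  i=4: a_4=2, p_4 = 2*249 + 64 = 562, q_4 = 2*35 + 9 = 79.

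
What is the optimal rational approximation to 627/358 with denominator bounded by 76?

7/4

Expand x = 627/358 as a continued fraction with the Euclidean algorithm:
  627 = 1*358 + 269, so a_0 = 1.
  358 = 1*269 + 89, so a_1 = 1.
  269 = 3*89 + 2, so a_2 = 3.
  89 = 44*2 + 1, so a_3 = 44.
  2 = 2*1 + 0, so a_4 = 2.
so x = [1; 1, 3, 44, 2].
Convergents (p_i = a_i*p_{i-1} + p_{i-2}, q_i = a_i*q_{i-1} + q_{i-2} with p_{-2}=0, p_{-1}=1, q_{-2}=1, q_{-1}=0), until the denominator exceeds 76:
  i=0: a_0=1, p_0 = 1*1 + 0 = 1, q_0 = 1*0 + 1 = 1.
  i=1: a_1=1, p_1 = 1*1 + 1 = 2, q_1 = 1*1 + 0 = 1.
  i=2: a_2=3, p_2 = 3*2 + 1 = 7, q_2 = 3*1 + 1 = 4.
  i=3: a_3=44, p_3 = 44*7 + 2 = 310, q_3 = 44*4 + 1 = 177.
q_3 = 177 > 76, so the last convergent with denominator <= 76 is p_2/q_2 = 7/4.
The closest fraction with denominator <= 76 is either p_2/q_2 or the intermediate fraction (k*p_2 + p_1)/(k*q_2 + q_1) with the largest k >= 1 whose denominator stays <= 76; these approach x as k grows, and every other convergent or intermediate fraction in range is farther away.
Largest k: floor((76 - q_1)/q_2) = floor((76 - 1)/4) = 18.
That gives (18*7 + 2)/(18*4 + 1) = 128/73.
Compare the errors: |x - 7/4| = |627*4 - 7*358|/(358*4) = 2/1432, and |x - 128/73| = |627*73 - 128*358|/(358*73) = 53/26134.
Cross-multiplying, 2*26134 = 52268 < 75896 = 53*1432, so 2/1432 is smaller: the convergent 7/4 is closer to x than 128/73.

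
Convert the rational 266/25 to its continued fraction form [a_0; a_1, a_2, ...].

[10; 1, 1, 1, 3, 2]

Run the Euclidean algorithm on 266 and 25; the successive quotients are the partial quotients a_0, a_1, ... (each step inverts the fractional part left over by the previous one):
  266 = 10*25 + 16, so a_0 = 10.
  25 = 1*16 + 9, so a_1 = 1.
  16 = 1*9 + 7, so a_2 = 1.
  9 = 1*7 + 2, so a_3 = 1.
  7 = 3*2 + 1, so a_4 = 3.
  2 = 2*1 + 0, so a_5 = 2.
The remainder reaches 0 after 6 divisions, so the expansion has 6 partial quotients, read off in order.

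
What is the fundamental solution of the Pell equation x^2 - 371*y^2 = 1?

(x, y) = (1695, 88)

First expand sqrt(371) as a continued fraction. With x_i = (sqrt(371) + m_i)/d_i and (m_0, d_0) = (0, 1): a_0 = floor(sqrt(371)) = 19, since 19^2 = 361 <= 371 < 400 = 20^2.
Iterate m_{i+1} = d_i*a_i - m_i, d_{i+1} = (371 - m_{i+1}^2)/d_i, a_{i+1} = floor((a_0 + m_{i+1})/d_{i+1}):
  m_1 = 1*19 - 0 = 19, d_1 = (371 - 19^2)/1 = 10/1 = 10, a_1 = floor((19 + 19)/10) = 3.
  m_2 = 10*3 - 19 = 11, d_2 = (371 - 11^2)/10 = 250/10 = 25, a_2 = floor((19 + 11)/25) = 1.
  m_3 = 25*1 - 11 = 14, d_3 = (371 - 14^2)/25 = 175/25 = 7, a_3 = floor((19 + 14)/7) = 4.
  m_4 = 7*4 - 14 = 14, d_4 = (371 - 14^2)/7 = 175/7 = 25, a_4 = floor((19 + 14)/25) = 1.
  m_5 = 25*1 - 14 = 11, d_5 = (371 - 11^2)/25 = 250/25 = 10, a_5 = floor((19 + 11)/10) = 3.
  m_6 = 10*3 - 11 = 19, d_6 = (371 - 19^2)/10 = 10/10 = 1, a_6 = floor((19 + 19)/1) = 38.
  m_7 = 1*38 - 19 = 19, d_7 = (371 - 19^2)/1 = 10/1 = 10: (m_7, d_7) = (m_1, d_1) = (19, 10), so from here the quotients repeat a_1, ..., a_6; the period length is 6.
So sqrt(371) = [19; (3, 1, 4, 1, 3, 38)] with period length k = 6.
k is even, so the fundamental solution of x^2 - 371y^2 = 1 is (p_{k-1}, q_{k-1}) = (p_5, q_5); compute convergents through index 5.
Convergents (p_i = a_i*p_{i-1} + p_{i-2}, q_i = a_i*q_{i-1} + q_{i-2} with p_{-2}=0, p_{-1}=1, q_{-2}=1, q_{-1}=0):
  i=0: a_0=19, p_0 = 19*1 + 0 = 19, q_0 = 19*0 + 1 = 1.
  i=1: a_1=3, p_1 = 3*19 + 1 = 58, q_1 = 3*1 + 0 = 3.
  i=2: a_2=1, p_2 = 1*58 + 19 = 77, q_2 = 1*3 + 1 = 4.
  i=3: a_3=4, p_3 = 4*77 + 58 = 366, q_3 = 4*4 + 3 = 19.
  i=4: a_4=1, p_4 = 1*366 + 77 = 443, q_4 = 1*19 + 4 = 23.
  i=5: a_5=3, p_5 = 3*443 + 366 = 1695, q_5 = 3*23 + 19 = 88.
Check: 1695^2 - 371*88^2 = 2873025 - 2873024 = 1, so (x, y) = (1695, 88) solves the equation, and by the theorem it is the least positive solution.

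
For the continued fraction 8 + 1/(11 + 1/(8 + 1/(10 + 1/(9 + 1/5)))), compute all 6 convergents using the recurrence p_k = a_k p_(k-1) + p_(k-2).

8/1, 89/11, 720/89, 7289/901, 66321/8198, 338894/41891

Using the convergent recurrence p_i = a_i*p_{i-1} + p_{i-2}, q_i = a_i*q_{i-1} + q_{i-2} with p_{-2}=0, p_{-1}=1, q_{-2}=1, q_{-1}=0:
  i=0: a_0=8, p_0 = 8*1 + 0 = 8, q_0 = 8*0 + 1 = 1.
  i=1: a_1=11, p_1 = 11*8 + 1 = 89, q_1 = 11*1 + 0 = 11.
  i=2: a_2=8, p_2 = 8*89 + 8 = 720, q_2 = 8*11 + 1 = 89.
  i=3: a_3=10, p_3 = 10*720 + 89 = 7289, q_3 = 10*89 + 11 = 901.
  i=4: a_4=9, p_4 = 9*7289 + 720 = 66321, q_4 = 9*901 + 89 = 8198.
  i=5: a_5=5, p_5 = 5*66321 + 7289 = 338894, q_5 = 5*8198 + 901 = 41891.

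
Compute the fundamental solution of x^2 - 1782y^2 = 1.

First expand sqrt(1782) as a continued fraction. With x_i = (sqrt(1782) + m_i)/d_i and (m_0, d_0) = (0, 1): a_0 = floor(sqrt(1782)) = 42, since 42^2 = 1764 <= 1782 < 1849 = 43^2.
Iterate m_{i+1} = d_i*a_i - m_i, d_{i+1} = (1782 - m_{i+1}^2)/d_i, a_{i+1} = floor((a_0 + m_{i+1})/d_{i+1}):
  m_1 = 1*42 - 0 = 42, d_1 = (1782 - 42^2)/1 = 18/1 = 18, a_1 = floor((42 + 42)/18) = 4.
  m_2 = 18*4 - 42 = 30, d_2 = (1782 - 30^2)/18 = 882/18 = 49, a_2 = floor((42 + 30)/49) = 1.
  m_3 = 49*1 - 30 = 19, d_3 = (1782 - 19^2)/49 = 1421/49 = 29, a_3 = floor((42 + 19)/29) = 2.
  m_4 = 29*2 - 19 = 39, d_4 = (1782 - 39^2)/29 = 261/29 = 9, a_4 = floor((42 + 39)/9) = 9.
  m_5 = 9*9 - 39 = 42, d_5 = (1782 - 42^2)/9 = 18/9 = 2, a_5 = floor((42 + 42)/2) = 42.
  m_6 = 2*42 - 42 = 42, d_6 = (1782 - 42^2)/2 = 18/2 = 9, a_6 = floor((42 + 42)/9) = 9.
  m_7 = 9*9 - 42 = 39, d_7 = (1782 - 39^2)/9 = 261/9 = 29, a_7 = floor((42 + 39)/29) = 2.
  m_8 = 29*2 - 39 = 19, d_8 = (1782 - 19^2)/29 = 1421/29 = 49, a_8 = floor((42 + 19)/49) = 1.
  m_9 = 49*1 - 19 = 30, d_9 = (1782 - 30^2)/49 = 882/49 = 18, a_9 = floor((42 + 30)/18) = 4.
  m_10 = 18*4 - 30 = 42, d_10 = (1782 - 42^2)/18 = 18/18 = 1, a_10 = floor((42 + 42)/1) = 84.
  m_11 = 1*84 - 42 = 42, d_11 = (1782 - 42^2)/1 = 18/1 = 18: (m_11, d_11) = (m_1, d_1) = (42, 18), so from here the quotients repeat a_1, ..., a_10; the period length is 10.
So sqrt(1782) = [42; (4, 1, 2, 9, 42, 9, 2, 1, 4, 84)] with period length k = 10.
k is even, so the fundamental solution of x^2 - 1782y^2 = 1 is (p_{k-1}, q_{k-1}) = (p_9, q_9); compute convergents through index 9.
Convergents (p_i = a_i*p_{i-1} + p_{i-2}, q_i = a_i*q_{i-1} + q_{i-2} with p_{-2}=0, p_{-1}=1, q_{-2}=1, q_{-1}=0):
  i=0: a_0=42, p_0 = 42*1 + 0 = 42, q_0 = 42*0 + 1 = 1.
  i=1: a_1=4, p_1 = 4*42 + 1 = 169, q_1 = 4*1 + 0 = 4.
  i=2: a_2=1, p_2 = 1*169 + 42 = 211, q_2 = 1*4 + 1 = 5.
  i=3: a_3=2, p_3 = 2*211 + 169 = 591, q_3 = 2*5 + 4 = 14.
  i=4: a_4=9, p_4 = 9*591 + 211 = 5530, q_4 = 9*14 + 5 = 131.
  i=5: a_5=42, p_5 = 42*5530 + 591 = 232851, q_5 = 42*131 + 14 = 5516.
  i=6: a_6=9, p_6 = 9*232851 + 5530 = 2101189, q_6 = 9*5516 + 131 = 49775.
  i=7: a_7=2, p_7 = 2*2101189 + 232851 = 4435229, q_7 = 2*49775 + 5516 = 105066.
  i=8: a_8=1, p_8 = 1*4435229 + 2101189 = 6536418, q_8 = 1*105066 + 49775 = 154841.
  i=9: a_9=4, p_9 = 4*6536418 + 4435229 = 30580901, q_9 = 4*154841 + 105066 = 724430.
Check: 30580901^2 - 1782*724430^2 = 935191505971801 - 935191505971800 = 1, so (x, y) = (30580901, 724430) solves the equation, and by the theorem it is the least positive solution.

(x, y) = (30580901, 724430)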